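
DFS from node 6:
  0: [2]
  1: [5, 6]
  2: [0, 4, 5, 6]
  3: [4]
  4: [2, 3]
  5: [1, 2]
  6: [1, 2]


Visit 6, push [2, 1]
Visit 1, push [5]
Visit 5, push [2]
Visit 2, push [4, 0]
Visit 0, push []
Visit 4, push [3]
Visit 3, push []

DFS order: [6, 1, 5, 2, 0, 4, 3]


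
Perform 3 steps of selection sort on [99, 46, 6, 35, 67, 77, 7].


Initial: [99, 46, 6, 35, 67, 77, 7]
Step 1: min=6 at 2
  Swap: [6, 46, 99, 35, 67, 77, 7]
Step 2: min=7 at 6
  Swap: [6, 7, 99, 35, 67, 77, 46]
Step 3: min=35 at 3
  Swap: [6, 7, 35, 99, 67, 77, 46]

After 3 steps: [6, 7, 35, 99, 67, 77, 46]


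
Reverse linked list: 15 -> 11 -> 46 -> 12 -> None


Step 1: curr=15, set curr.next=prev(None) | reversed so far: 15
Step 2: curr=11, set curr.next=prev(15) | reversed so far: 11 -> 15
Step 3: curr=46, set curr.next=prev(11) | reversed so far: 46 -> 11 -> 15
Step 4: curr=12, set curr.next=prev(46) | reversed so far: 12 -> 46 -> 11 -> 15

12 -> 46 -> 11 -> 15 -> None


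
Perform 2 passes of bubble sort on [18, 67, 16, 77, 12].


Initial: [18, 67, 16, 77, 12]
Pass 1: [18, 16, 67, 12, 77] (2 swaps)
Pass 2: [16, 18, 12, 67, 77] (2 swaps)

After 2 passes: [16, 18, 12, 67, 77]


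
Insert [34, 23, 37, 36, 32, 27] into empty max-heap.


Insert 34: [34]
Insert 23: [34, 23]
Insert 37: [37, 23, 34]
Insert 36: [37, 36, 34, 23]
Insert 32: [37, 36, 34, 23, 32]
Insert 27: [37, 36, 34, 23, 32, 27]

Final heap: [37, 36, 34, 23, 32, 27]


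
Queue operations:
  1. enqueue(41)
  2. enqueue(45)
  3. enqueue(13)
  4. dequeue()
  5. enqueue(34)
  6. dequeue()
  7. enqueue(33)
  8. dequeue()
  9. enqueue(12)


enqueue(41) -> [41]
enqueue(45) -> [41, 45]
enqueue(13) -> [41, 45, 13]
dequeue()->41, [45, 13]
enqueue(34) -> [45, 13, 34]
dequeue()->45, [13, 34]
enqueue(33) -> [13, 34, 33]
dequeue()->13, [34, 33]
enqueue(12) -> [34, 33, 12]

Final queue: [34, 33, 12]


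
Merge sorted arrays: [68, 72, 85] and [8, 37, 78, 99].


Take 8 from B
Take 37 from B
Take 68 from A
Take 72 from A
Take 78 from B
Take 85 from A

Merged: [8, 37, 68, 72, 78, 85, 99]


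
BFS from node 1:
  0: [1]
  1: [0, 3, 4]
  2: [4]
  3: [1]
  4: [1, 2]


Visit 1, enqueue [0, 3, 4]
Visit 0, enqueue []
Visit 3, enqueue []
Visit 4, enqueue [2]
Visit 2, enqueue []

BFS order: [1, 0, 3, 4, 2]


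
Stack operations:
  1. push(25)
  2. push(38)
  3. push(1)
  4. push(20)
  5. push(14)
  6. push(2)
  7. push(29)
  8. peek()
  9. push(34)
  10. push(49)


push(25) -> [25]
push(38) -> [25, 38]
push(1) -> [25, 38, 1]
push(20) -> [25, 38, 1, 20]
push(14) -> [25, 38, 1, 20, 14]
push(2) -> [25, 38, 1, 20, 14, 2]
push(29) -> [25, 38, 1, 20, 14, 2, 29]
peek()->29
push(34) -> [25, 38, 1, 20, 14, 2, 29, 34]
push(49) -> [25, 38, 1, 20, 14, 2, 29, 34, 49]

Final stack: [25, 38, 1, 20, 14, 2, 29, 34, 49]


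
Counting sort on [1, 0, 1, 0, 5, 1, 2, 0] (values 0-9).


Input: [1, 0, 1, 0, 5, 1, 2, 0]
Counts: [3, 3, 1, 0, 0, 1, 0, 0, 0, 0]

Sorted: [0, 0, 0, 1, 1, 1, 2, 5]


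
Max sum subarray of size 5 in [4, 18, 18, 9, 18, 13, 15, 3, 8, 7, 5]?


[0:5]: 67
[1:6]: 76
[2:7]: 73
[3:8]: 58
[4:9]: 57
[5:10]: 46
[6:11]: 38

Max: 76 at [1:6]


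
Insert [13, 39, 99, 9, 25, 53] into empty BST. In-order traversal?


Insert 13: root
Insert 39: R from 13
Insert 99: R from 13 -> R from 39
Insert 9: L from 13
Insert 25: R from 13 -> L from 39
Insert 53: R from 13 -> R from 39 -> L from 99

In-order: [9, 13, 25, 39, 53, 99]


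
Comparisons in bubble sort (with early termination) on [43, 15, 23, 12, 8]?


Algorithm: bubble sort (with early termination)
Input: [43, 15, 23, 12, 8]
Sorted: [8, 12, 15, 23, 43]

10


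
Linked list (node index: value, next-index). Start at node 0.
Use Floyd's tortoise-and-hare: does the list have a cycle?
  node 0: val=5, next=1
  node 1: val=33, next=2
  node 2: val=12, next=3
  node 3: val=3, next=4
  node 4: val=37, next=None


Floyd's tortoise (slow, +1) and hare (fast, +2):
  init: slow=0, fast=0
  step 1: slow=1, fast=2
  step 2: slow=2, fast=4
  step 3: fast -> None, no cycle

Cycle: no


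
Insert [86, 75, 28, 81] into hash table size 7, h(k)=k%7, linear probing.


Insert 86: h=2 -> slot 2
Insert 75: h=5 -> slot 5
Insert 28: h=0 -> slot 0
Insert 81: h=4 -> slot 4

Table: [28, None, 86, None, 81, 75, None]


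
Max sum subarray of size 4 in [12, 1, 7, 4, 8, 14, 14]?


[0:4]: 24
[1:5]: 20
[2:6]: 33
[3:7]: 40

Max: 40 at [3:7]


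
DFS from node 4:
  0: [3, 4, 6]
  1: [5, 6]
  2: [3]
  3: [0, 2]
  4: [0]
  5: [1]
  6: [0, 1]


Visit 4, push [0]
Visit 0, push [6, 3]
Visit 3, push [2]
Visit 2, push []
Visit 6, push [1]
Visit 1, push [5]
Visit 5, push []

DFS order: [4, 0, 3, 2, 6, 1, 5]


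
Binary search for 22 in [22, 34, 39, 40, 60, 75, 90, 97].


Step 1: lo=0, hi=7, mid=3, val=40
Step 2: lo=0, hi=2, mid=1, val=34
Step 3: lo=0, hi=0, mid=0, val=22

Found at index 0


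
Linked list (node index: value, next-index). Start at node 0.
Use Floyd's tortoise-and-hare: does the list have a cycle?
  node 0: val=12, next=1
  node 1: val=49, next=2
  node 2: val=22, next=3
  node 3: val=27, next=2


Floyd's tortoise (slow, +1) and hare (fast, +2):
  init: slow=0, fast=0
  step 1: slow=1, fast=2
  step 2: slow=2, fast=2
  slow == fast at node 2: cycle detected

Cycle: yes


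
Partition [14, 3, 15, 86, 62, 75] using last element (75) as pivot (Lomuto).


Pivot: 75
  14 <= 75: advance i (no swap)
  3 <= 75: advance i (no swap)
  15 <= 75: advance i (no swap)
  62 <= 75: swap -> [14, 3, 15, 62, 86, 75]
Place pivot at 4: [14, 3, 15, 62, 75, 86]

Partitioned: [14, 3, 15, 62, 75, 86]


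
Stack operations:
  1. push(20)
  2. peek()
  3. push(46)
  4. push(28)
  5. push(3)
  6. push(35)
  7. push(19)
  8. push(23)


push(20) -> [20]
peek()->20
push(46) -> [20, 46]
push(28) -> [20, 46, 28]
push(3) -> [20, 46, 28, 3]
push(35) -> [20, 46, 28, 3, 35]
push(19) -> [20, 46, 28, 3, 35, 19]
push(23) -> [20, 46, 28, 3, 35, 19, 23]

Final stack: [20, 46, 28, 3, 35, 19, 23]


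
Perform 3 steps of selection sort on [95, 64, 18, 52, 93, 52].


Initial: [95, 64, 18, 52, 93, 52]
Step 1: min=18 at 2
  Swap: [18, 64, 95, 52, 93, 52]
Step 2: min=52 at 3
  Swap: [18, 52, 95, 64, 93, 52]
Step 3: min=52 at 5
  Swap: [18, 52, 52, 64, 93, 95]

After 3 steps: [18, 52, 52, 64, 93, 95]


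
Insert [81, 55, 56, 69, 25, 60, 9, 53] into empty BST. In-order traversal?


Insert 81: root
Insert 55: L from 81
Insert 56: L from 81 -> R from 55
Insert 69: L from 81 -> R from 55 -> R from 56
Insert 25: L from 81 -> L from 55
Insert 60: L from 81 -> R from 55 -> R from 56 -> L from 69
Insert 9: L from 81 -> L from 55 -> L from 25
Insert 53: L from 81 -> L from 55 -> R from 25

In-order: [9, 25, 53, 55, 56, 60, 69, 81]


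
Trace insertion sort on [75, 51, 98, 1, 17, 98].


Initial: [75, 51, 98, 1, 17, 98]
Insert 51: [51, 75, 98, 1, 17, 98]
Insert 98: [51, 75, 98, 1, 17, 98]
Insert 1: [1, 51, 75, 98, 17, 98]
Insert 17: [1, 17, 51, 75, 98, 98]
Insert 98: [1, 17, 51, 75, 98, 98]

Sorted: [1, 17, 51, 75, 98, 98]


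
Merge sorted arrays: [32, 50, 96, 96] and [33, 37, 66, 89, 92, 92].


Take 32 from A
Take 33 from B
Take 37 from B
Take 50 from A
Take 66 from B
Take 89 from B
Take 92 from B
Take 92 from B

Merged: [32, 33, 37, 50, 66, 89, 92, 92, 96, 96]


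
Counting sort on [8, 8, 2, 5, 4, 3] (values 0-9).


Input: [8, 8, 2, 5, 4, 3]
Counts: [0, 0, 1, 1, 1, 1, 0, 0, 2, 0]

Sorted: [2, 3, 4, 5, 8, 8]


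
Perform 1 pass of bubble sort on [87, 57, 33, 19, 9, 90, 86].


Initial: [87, 57, 33, 19, 9, 90, 86]
Pass 1: [57, 33, 19, 9, 87, 86, 90] (5 swaps)

After 1 pass: [57, 33, 19, 9, 87, 86, 90]


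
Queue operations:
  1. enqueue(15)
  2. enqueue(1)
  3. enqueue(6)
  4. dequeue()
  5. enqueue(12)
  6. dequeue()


enqueue(15) -> [15]
enqueue(1) -> [15, 1]
enqueue(6) -> [15, 1, 6]
dequeue()->15, [1, 6]
enqueue(12) -> [1, 6, 12]
dequeue()->1, [6, 12]

Final queue: [6, 12]


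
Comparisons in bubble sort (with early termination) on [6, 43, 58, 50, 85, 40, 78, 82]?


Algorithm: bubble sort (with early termination)
Input: [6, 43, 58, 50, 85, 40, 78, 82]
Sorted: [6, 40, 43, 50, 58, 78, 82, 85]

25


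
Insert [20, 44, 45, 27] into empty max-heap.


Insert 20: [20]
Insert 44: [44, 20]
Insert 45: [45, 20, 44]
Insert 27: [45, 27, 44, 20]

Final heap: [45, 27, 44, 20]


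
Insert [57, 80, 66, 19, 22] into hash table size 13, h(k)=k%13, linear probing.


Insert 57: h=5 -> slot 5
Insert 80: h=2 -> slot 2
Insert 66: h=1 -> slot 1
Insert 19: h=6 -> slot 6
Insert 22: h=9 -> slot 9

Table: [None, 66, 80, None, None, 57, 19, None, None, 22, None, None, None]


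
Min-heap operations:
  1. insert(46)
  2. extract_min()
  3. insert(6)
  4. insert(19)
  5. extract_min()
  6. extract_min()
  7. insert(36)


insert(46) -> [46]
extract_min()->46, []
insert(6) -> [6]
insert(19) -> [6, 19]
extract_min()->6, [19]
extract_min()->19, []
insert(36) -> [36]

Final heap: [36]


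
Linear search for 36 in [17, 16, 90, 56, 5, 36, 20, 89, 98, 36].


i=0: 17!=36
i=1: 16!=36
i=2: 90!=36
i=3: 56!=36
i=4: 5!=36
i=5: 36==36 found!

Found at 5, 6 comps


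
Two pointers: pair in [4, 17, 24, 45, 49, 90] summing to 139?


lo=0(4)+hi=5(90)=94
lo=1(17)+hi=5(90)=107
lo=2(24)+hi=5(90)=114
lo=3(45)+hi=5(90)=135
lo=4(49)+hi=5(90)=139

Yes: 49+90=139


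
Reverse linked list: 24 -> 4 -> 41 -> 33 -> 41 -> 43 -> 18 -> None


Step 1: curr=24, set curr.next=prev(None) | reversed so far: 24
Step 2: curr=4, set curr.next=prev(24) | reversed so far: 4 -> 24
Step 3: curr=41, set curr.next=prev(4) | reversed so far: 41 -> 4 -> 24
Step 4: curr=33, set curr.next=prev(41) | reversed so far: 33 -> 41 -> 4 -> 24
Step 5: curr=41, set curr.next=prev(33) | reversed so far: 41 -> 33 -> 41 -> 4 -> 24
Step 6: curr=43, set curr.next=prev(41) | reversed so far: 43 -> 41 -> 33 -> 41 -> 4 -> 24
Step 7: curr=18, set curr.next=prev(43) | reversed so far: 18 -> 43 -> 41 -> 33 -> 41 -> 4 -> 24

18 -> 43 -> 41 -> 33 -> 41 -> 4 -> 24 -> None


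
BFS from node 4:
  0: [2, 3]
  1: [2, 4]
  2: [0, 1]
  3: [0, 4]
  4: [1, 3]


Visit 4, enqueue [1, 3]
Visit 1, enqueue [2]
Visit 3, enqueue [0]
Visit 2, enqueue []
Visit 0, enqueue []

BFS order: [4, 1, 3, 2, 0]


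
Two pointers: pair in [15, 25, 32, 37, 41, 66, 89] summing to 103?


lo=0(15)+hi=6(89)=104
lo=0(15)+hi=5(66)=81
lo=1(25)+hi=5(66)=91
lo=2(32)+hi=5(66)=98
lo=3(37)+hi=5(66)=103

Yes: 37+66=103


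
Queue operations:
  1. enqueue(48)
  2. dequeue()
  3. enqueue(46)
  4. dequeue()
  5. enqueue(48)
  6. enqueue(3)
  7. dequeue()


enqueue(48) -> [48]
dequeue()->48, []
enqueue(46) -> [46]
dequeue()->46, []
enqueue(48) -> [48]
enqueue(3) -> [48, 3]
dequeue()->48, [3]

Final queue: [3]


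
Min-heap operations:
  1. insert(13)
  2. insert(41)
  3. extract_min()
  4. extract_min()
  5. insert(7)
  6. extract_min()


insert(13) -> [13]
insert(41) -> [13, 41]
extract_min()->13, [41]
extract_min()->41, []
insert(7) -> [7]
extract_min()->7, []

Final heap: []


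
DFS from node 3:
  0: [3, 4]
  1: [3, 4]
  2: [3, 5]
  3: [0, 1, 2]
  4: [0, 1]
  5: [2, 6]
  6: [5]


Visit 3, push [2, 1, 0]
Visit 0, push [4]
Visit 4, push [1]
Visit 1, push []
Visit 2, push [5]
Visit 5, push [6]
Visit 6, push []

DFS order: [3, 0, 4, 1, 2, 5, 6]


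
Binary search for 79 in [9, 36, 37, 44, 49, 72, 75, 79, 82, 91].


Step 1: lo=0, hi=9, mid=4, val=49
Step 2: lo=5, hi=9, mid=7, val=79

Found at index 7


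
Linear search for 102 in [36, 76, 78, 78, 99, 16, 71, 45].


i=0: 36!=102
i=1: 76!=102
i=2: 78!=102
i=3: 78!=102
i=4: 99!=102
i=5: 16!=102
i=6: 71!=102
i=7: 45!=102

Not found, 8 comps


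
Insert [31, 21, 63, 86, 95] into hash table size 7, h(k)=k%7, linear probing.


Insert 31: h=3 -> slot 3
Insert 21: h=0 -> slot 0
Insert 63: h=0, 1 probes -> slot 1
Insert 86: h=2 -> slot 2
Insert 95: h=4 -> slot 4

Table: [21, 63, 86, 31, 95, None, None]


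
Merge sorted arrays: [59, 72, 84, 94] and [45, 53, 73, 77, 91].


Take 45 from B
Take 53 from B
Take 59 from A
Take 72 from A
Take 73 from B
Take 77 from B
Take 84 from A
Take 91 from B

Merged: [45, 53, 59, 72, 73, 77, 84, 91, 94]


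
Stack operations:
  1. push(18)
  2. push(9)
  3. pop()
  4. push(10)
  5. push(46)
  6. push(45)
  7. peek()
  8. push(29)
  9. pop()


push(18) -> [18]
push(9) -> [18, 9]
pop()->9, [18]
push(10) -> [18, 10]
push(46) -> [18, 10, 46]
push(45) -> [18, 10, 46, 45]
peek()->45
push(29) -> [18, 10, 46, 45, 29]
pop()->29, [18, 10, 46, 45]

Final stack: [18, 10, 46, 45]


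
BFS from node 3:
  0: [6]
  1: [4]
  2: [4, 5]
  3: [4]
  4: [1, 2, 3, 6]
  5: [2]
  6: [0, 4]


Visit 3, enqueue [4]
Visit 4, enqueue [1, 2, 6]
Visit 1, enqueue []
Visit 2, enqueue [5]
Visit 6, enqueue [0]
Visit 5, enqueue []
Visit 0, enqueue []

BFS order: [3, 4, 1, 2, 6, 5, 0]


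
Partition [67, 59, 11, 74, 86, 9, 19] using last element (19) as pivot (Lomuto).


Pivot: 19
  11 <= 19: swap -> [11, 59, 67, 74, 86, 9, 19]
  9 <= 19: swap -> [11, 9, 67, 74, 86, 59, 19]
Place pivot at 2: [11, 9, 19, 74, 86, 59, 67]

Partitioned: [11, 9, 19, 74, 86, 59, 67]


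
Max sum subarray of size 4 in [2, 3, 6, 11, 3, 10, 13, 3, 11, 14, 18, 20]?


[0:4]: 22
[1:5]: 23
[2:6]: 30
[3:7]: 37
[4:8]: 29
[5:9]: 37
[6:10]: 41
[7:11]: 46
[8:12]: 63

Max: 63 at [8:12]


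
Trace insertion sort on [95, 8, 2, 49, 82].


Initial: [95, 8, 2, 49, 82]
Insert 8: [8, 95, 2, 49, 82]
Insert 2: [2, 8, 95, 49, 82]
Insert 49: [2, 8, 49, 95, 82]
Insert 82: [2, 8, 49, 82, 95]

Sorted: [2, 8, 49, 82, 95]


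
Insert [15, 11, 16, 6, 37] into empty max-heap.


Insert 15: [15]
Insert 11: [15, 11]
Insert 16: [16, 11, 15]
Insert 6: [16, 11, 15, 6]
Insert 37: [37, 16, 15, 6, 11]

Final heap: [37, 16, 15, 6, 11]


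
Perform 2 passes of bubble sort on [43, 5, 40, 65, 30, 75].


Initial: [43, 5, 40, 65, 30, 75]
Pass 1: [5, 40, 43, 30, 65, 75] (3 swaps)
Pass 2: [5, 40, 30, 43, 65, 75] (1 swaps)

After 2 passes: [5, 40, 30, 43, 65, 75]


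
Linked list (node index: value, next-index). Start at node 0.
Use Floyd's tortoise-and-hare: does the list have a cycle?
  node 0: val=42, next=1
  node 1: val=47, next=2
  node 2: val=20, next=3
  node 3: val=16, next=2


Floyd's tortoise (slow, +1) and hare (fast, +2):
  init: slow=0, fast=0
  step 1: slow=1, fast=2
  step 2: slow=2, fast=2
  slow == fast at node 2: cycle detected

Cycle: yes


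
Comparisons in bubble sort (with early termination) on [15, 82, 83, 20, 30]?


Algorithm: bubble sort (with early termination)
Input: [15, 82, 83, 20, 30]
Sorted: [15, 20, 30, 82, 83]

9


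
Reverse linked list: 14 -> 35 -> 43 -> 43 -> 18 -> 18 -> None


Step 1: curr=14, set curr.next=prev(None) | reversed so far: 14
Step 2: curr=35, set curr.next=prev(14) | reversed so far: 35 -> 14
Step 3: curr=43, set curr.next=prev(35) | reversed so far: 43 -> 35 -> 14
Step 4: curr=43, set curr.next=prev(43) | reversed so far: 43 -> 43 -> 35 -> 14
Step 5: curr=18, set curr.next=prev(43) | reversed so far: 18 -> 43 -> 43 -> 35 -> 14
Step 6: curr=18, set curr.next=prev(18) | reversed so far: 18 -> 18 -> 43 -> 43 -> 35 -> 14

18 -> 18 -> 43 -> 43 -> 35 -> 14 -> None


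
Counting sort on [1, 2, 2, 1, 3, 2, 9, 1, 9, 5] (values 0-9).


Input: [1, 2, 2, 1, 3, 2, 9, 1, 9, 5]
Counts: [0, 3, 3, 1, 0, 1, 0, 0, 0, 2]

Sorted: [1, 1, 1, 2, 2, 2, 3, 5, 9, 9]


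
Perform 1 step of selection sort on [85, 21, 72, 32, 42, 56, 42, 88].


Initial: [85, 21, 72, 32, 42, 56, 42, 88]
Step 1: min=21 at 1
  Swap: [21, 85, 72, 32, 42, 56, 42, 88]

After 1 step: [21, 85, 72, 32, 42, 56, 42, 88]


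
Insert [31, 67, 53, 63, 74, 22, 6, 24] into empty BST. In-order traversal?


Insert 31: root
Insert 67: R from 31
Insert 53: R from 31 -> L from 67
Insert 63: R from 31 -> L from 67 -> R from 53
Insert 74: R from 31 -> R from 67
Insert 22: L from 31
Insert 6: L from 31 -> L from 22
Insert 24: L from 31 -> R from 22

In-order: [6, 22, 24, 31, 53, 63, 67, 74]


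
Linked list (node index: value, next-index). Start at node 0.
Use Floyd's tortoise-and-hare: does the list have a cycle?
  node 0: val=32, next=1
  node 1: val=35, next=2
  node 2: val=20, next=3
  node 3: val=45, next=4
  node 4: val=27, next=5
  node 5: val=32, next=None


Floyd's tortoise (slow, +1) and hare (fast, +2):
  init: slow=0, fast=0
  step 1: slow=1, fast=2
  step 2: slow=2, fast=4
  step 3: fast 4->5->None, no cycle

Cycle: no


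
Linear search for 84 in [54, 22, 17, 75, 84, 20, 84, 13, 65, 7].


i=0: 54!=84
i=1: 22!=84
i=2: 17!=84
i=3: 75!=84
i=4: 84==84 found!

Found at 4, 5 comps


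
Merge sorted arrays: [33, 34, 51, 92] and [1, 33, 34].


Take 1 from B
Take 33 from A
Take 33 from B
Take 34 from A
Take 34 from B

Merged: [1, 33, 33, 34, 34, 51, 92]


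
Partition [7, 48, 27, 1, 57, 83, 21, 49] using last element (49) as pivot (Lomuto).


Pivot: 49
  7 <= 49: advance i (no swap)
  48 <= 49: advance i (no swap)
  27 <= 49: advance i (no swap)
  1 <= 49: advance i (no swap)
  21 <= 49: swap -> [7, 48, 27, 1, 21, 83, 57, 49]
Place pivot at 5: [7, 48, 27, 1, 21, 49, 57, 83]

Partitioned: [7, 48, 27, 1, 21, 49, 57, 83]


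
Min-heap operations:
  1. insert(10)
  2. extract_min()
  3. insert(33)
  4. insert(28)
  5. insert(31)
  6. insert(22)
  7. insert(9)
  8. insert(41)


insert(10) -> [10]
extract_min()->10, []
insert(33) -> [33]
insert(28) -> [28, 33]
insert(31) -> [28, 33, 31]
insert(22) -> [22, 28, 31, 33]
insert(9) -> [9, 22, 31, 33, 28]
insert(41) -> [9, 22, 31, 33, 28, 41]

Final heap: [9, 22, 31, 33, 28, 41]


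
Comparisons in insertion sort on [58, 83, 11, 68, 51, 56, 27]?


Algorithm: insertion sort
Input: [58, 83, 11, 68, 51, 56, 27]
Sorted: [11, 27, 51, 56, 58, 68, 83]

19


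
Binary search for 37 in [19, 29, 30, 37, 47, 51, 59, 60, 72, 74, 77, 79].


Step 1: lo=0, hi=11, mid=5, val=51
Step 2: lo=0, hi=4, mid=2, val=30
Step 3: lo=3, hi=4, mid=3, val=37

Found at index 3


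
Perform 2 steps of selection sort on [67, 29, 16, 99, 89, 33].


Initial: [67, 29, 16, 99, 89, 33]
Step 1: min=16 at 2
  Swap: [16, 29, 67, 99, 89, 33]
Step 2: min=29 at 1
  Swap: [16, 29, 67, 99, 89, 33]

After 2 steps: [16, 29, 67, 99, 89, 33]


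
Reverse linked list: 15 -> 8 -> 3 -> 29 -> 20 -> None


Step 1: curr=15, set curr.next=prev(None) | reversed so far: 15
Step 2: curr=8, set curr.next=prev(15) | reversed so far: 8 -> 15
Step 3: curr=3, set curr.next=prev(8) | reversed so far: 3 -> 8 -> 15
Step 4: curr=29, set curr.next=prev(3) | reversed so far: 29 -> 3 -> 8 -> 15
Step 5: curr=20, set curr.next=prev(29) | reversed so far: 20 -> 29 -> 3 -> 8 -> 15

20 -> 29 -> 3 -> 8 -> 15 -> None


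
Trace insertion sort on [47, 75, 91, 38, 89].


Initial: [47, 75, 91, 38, 89]
Insert 75: [47, 75, 91, 38, 89]
Insert 91: [47, 75, 91, 38, 89]
Insert 38: [38, 47, 75, 91, 89]
Insert 89: [38, 47, 75, 89, 91]

Sorted: [38, 47, 75, 89, 91]


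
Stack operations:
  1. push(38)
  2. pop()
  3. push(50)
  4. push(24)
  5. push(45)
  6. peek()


push(38) -> [38]
pop()->38, []
push(50) -> [50]
push(24) -> [50, 24]
push(45) -> [50, 24, 45]
peek()->45

Final stack: [50, 24, 45]


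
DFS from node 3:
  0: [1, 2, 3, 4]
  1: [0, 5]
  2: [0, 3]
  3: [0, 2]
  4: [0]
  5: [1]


Visit 3, push [2, 0]
Visit 0, push [4, 2, 1]
Visit 1, push [5]
Visit 5, push []
Visit 2, push []
Visit 4, push []

DFS order: [3, 0, 1, 5, 2, 4]


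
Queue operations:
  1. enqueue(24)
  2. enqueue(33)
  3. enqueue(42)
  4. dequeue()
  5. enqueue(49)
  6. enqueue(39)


enqueue(24) -> [24]
enqueue(33) -> [24, 33]
enqueue(42) -> [24, 33, 42]
dequeue()->24, [33, 42]
enqueue(49) -> [33, 42, 49]
enqueue(39) -> [33, 42, 49, 39]

Final queue: [33, 42, 49, 39]


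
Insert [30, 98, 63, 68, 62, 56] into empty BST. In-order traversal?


Insert 30: root
Insert 98: R from 30
Insert 63: R from 30 -> L from 98
Insert 68: R from 30 -> L from 98 -> R from 63
Insert 62: R from 30 -> L from 98 -> L from 63
Insert 56: R from 30 -> L from 98 -> L from 63 -> L from 62

In-order: [30, 56, 62, 63, 68, 98]


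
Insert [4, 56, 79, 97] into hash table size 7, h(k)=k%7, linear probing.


Insert 4: h=4 -> slot 4
Insert 56: h=0 -> slot 0
Insert 79: h=2 -> slot 2
Insert 97: h=6 -> slot 6

Table: [56, None, 79, None, 4, None, 97]


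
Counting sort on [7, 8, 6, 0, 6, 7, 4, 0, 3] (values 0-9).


Input: [7, 8, 6, 0, 6, 7, 4, 0, 3]
Counts: [2, 0, 0, 1, 1, 0, 2, 2, 1, 0]

Sorted: [0, 0, 3, 4, 6, 6, 7, 7, 8]


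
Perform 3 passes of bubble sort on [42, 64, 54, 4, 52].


Initial: [42, 64, 54, 4, 52]
Pass 1: [42, 54, 4, 52, 64] (3 swaps)
Pass 2: [42, 4, 52, 54, 64] (2 swaps)
Pass 3: [4, 42, 52, 54, 64] (1 swaps)

After 3 passes: [4, 42, 52, 54, 64]


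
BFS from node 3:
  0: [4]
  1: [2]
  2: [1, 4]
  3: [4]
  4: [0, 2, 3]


Visit 3, enqueue [4]
Visit 4, enqueue [0, 2]
Visit 0, enqueue []
Visit 2, enqueue [1]
Visit 1, enqueue []

BFS order: [3, 4, 0, 2, 1]


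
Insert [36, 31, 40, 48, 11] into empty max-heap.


Insert 36: [36]
Insert 31: [36, 31]
Insert 40: [40, 31, 36]
Insert 48: [48, 40, 36, 31]
Insert 11: [48, 40, 36, 31, 11]

Final heap: [48, 40, 36, 31, 11]


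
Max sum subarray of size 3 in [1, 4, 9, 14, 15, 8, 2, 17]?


[0:3]: 14
[1:4]: 27
[2:5]: 38
[3:6]: 37
[4:7]: 25
[5:8]: 27

Max: 38 at [2:5]


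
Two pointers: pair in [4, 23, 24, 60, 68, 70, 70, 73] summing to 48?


lo=0(4)+hi=7(73)=77
lo=0(4)+hi=6(70)=74
lo=0(4)+hi=5(70)=74
lo=0(4)+hi=4(68)=72
lo=0(4)+hi=3(60)=64
lo=0(4)+hi=2(24)=28
lo=1(23)+hi=2(24)=47

No pair found


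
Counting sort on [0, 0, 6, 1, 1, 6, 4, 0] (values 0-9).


Input: [0, 0, 6, 1, 1, 6, 4, 0]
Counts: [3, 2, 0, 0, 1, 0, 2, 0, 0, 0]

Sorted: [0, 0, 0, 1, 1, 4, 6, 6]


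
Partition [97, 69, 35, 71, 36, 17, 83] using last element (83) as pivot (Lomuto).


Pivot: 83
  69 <= 83: swap -> [69, 97, 35, 71, 36, 17, 83]
  35 <= 83: swap -> [69, 35, 97, 71, 36, 17, 83]
  71 <= 83: swap -> [69, 35, 71, 97, 36, 17, 83]
  36 <= 83: swap -> [69, 35, 71, 36, 97, 17, 83]
  17 <= 83: swap -> [69, 35, 71, 36, 17, 97, 83]
Place pivot at 5: [69, 35, 71, 36, 17, 83, 97]

Partitioned: [69, 35, 71, 36, 17, 83, 97]


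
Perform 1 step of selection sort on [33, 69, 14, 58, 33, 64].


Initial: [33, 69, 14, 58, 33, 64]
Step 1: min=14 at 2
  Swap: [14, 69, 33, 58, 33, 64]

After 1 step: [14, 69, 33, 58, 33, 64]


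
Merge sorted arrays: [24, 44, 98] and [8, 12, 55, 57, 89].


Take 8 from B
Take 12 from B
Take 24 from A
Take 44 from A
Take 55 from B
Take 57 from B
Take 89 from B

Merged: [8, 12, 24, 44, 55, 57, 89, 98]


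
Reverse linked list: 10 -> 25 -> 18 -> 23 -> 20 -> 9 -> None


Step 1: curr=10, set curr.next=prev(None) | reversed so far: 10
Step 2: curr=25, set curr.next=prev(10) | reversed so far: 25 -> 10
Step 3: curr=18, set curr.next=prev(25) | reversed so far: 18 -> 25 -> 10
Step 4: curr=23, set curr.next=prev(18) | reversed so far: 23 -> 18 -> 25 -> 10
Step 5: curr=20, set curr.next=prev(23) | reversed so far: 20 -> 23 -> 18 -> 25 -> 10
Step 6: curr=9, set curr.next=prev(20) | reversed so far: 9 -> 20 -> 23 -> 18 -> 25 -> 10

9 -> 20 -> 23 -> 18 -> 25 -> 10 -> None


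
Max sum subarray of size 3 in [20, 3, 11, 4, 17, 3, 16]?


[0:3]: 34
[1:4]: 18
[2:5]: 32
[3:6]: 24
[4:7]: 36

Max: 36 at [4:7]


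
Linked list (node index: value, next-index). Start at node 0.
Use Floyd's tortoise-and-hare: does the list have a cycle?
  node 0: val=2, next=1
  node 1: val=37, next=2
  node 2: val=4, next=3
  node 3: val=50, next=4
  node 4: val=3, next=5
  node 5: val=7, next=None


Floyd's tortoise (slow, +1) and hare (fast, +2):
  init: slow=0, fast=0
  step 1: slow=1, fast=2
  step 2: slow=2, fast=4
  step 3: fast 4->5->None, no cycle

Cycle: no


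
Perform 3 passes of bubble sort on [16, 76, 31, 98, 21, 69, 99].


Initial: [16, 76, 31, 98, 21, 69, 99]
Pass 1: [16, 31, 76, 21, 69, 98, 99] (3 swaps)
Pass 2: [16, 31, 21, 69, 76, 98, 99] (2 swaps)
Pass 3: [16, 21, 31, 69, 76, 98, 99] (1 swaps)

After 3 passes: [16, 21, 31, 69, 76, 98, 99]


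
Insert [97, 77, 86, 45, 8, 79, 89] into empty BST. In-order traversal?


Insert 97: root
Insert 77: L from 97
Insert 86: L from 97 -> R from 77
Insert 45: L from 97 -> L from 77
Insert 8: L from 97 -> L from 77 -> L from 45
Insert 79: L from 97 -> R from 77 -> L from 86
Insert 89: L from 97 -> R from 77 -> R from 86

In-order: [8, 45, 77, 79, 86, 89, 97]


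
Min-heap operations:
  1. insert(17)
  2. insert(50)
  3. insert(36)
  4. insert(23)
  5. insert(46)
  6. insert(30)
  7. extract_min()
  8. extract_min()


insert(17) -> [17]
insert(50) -> [17, 50]
insert(36) -> [17, 50, 36]
insert(23) -> [17, 23, 36, 50]
insert(46) -> [17, 23, 36, 50, 46]
insert(30) -> [17, 23, 30, 50, 46, 36]
extract_min()->17, [23, 36, 30, 50, 46]
extract_min()->23, [30, 36, 46, 50]

Final heap: [30, 36, 46, 50]


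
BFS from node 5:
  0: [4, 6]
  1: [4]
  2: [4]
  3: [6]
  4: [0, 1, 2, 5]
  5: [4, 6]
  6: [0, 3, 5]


Visit 5, enqueue [4, 6]
Visit 4, enqueue [0, 1, 2]
Visit 6, enqueue [3]
Visit 0, enqueue []
Visit 1, enqueue []
Visit 2, enqueue []
Visit 3, enqueue []

BFS order: [5, 4, 6, 0, 1, 2, 3]


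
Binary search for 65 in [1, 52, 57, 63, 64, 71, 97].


Step 1: lo=0, hi=6, mid=3, val=63
Step 2: lo=4, hi=6, mid=5, val=71
Step 3: lo=4, hi=4, mid=4, val=64

Not found


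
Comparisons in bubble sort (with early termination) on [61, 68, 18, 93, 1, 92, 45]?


Algorithm: bubble sort (with early termination)
Input: [61, 68, 18, 93, 1, 92, 45]
Sorted: [1, 18, 45, 61, 68, 92, 93]

20


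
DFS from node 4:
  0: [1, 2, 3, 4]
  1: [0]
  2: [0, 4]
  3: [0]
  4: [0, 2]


Visit 4, push [2, 0]
Visit 0, push [3, 2, 1]
Visit 1, push []
Visit 2, push []
Visit 3, push []

DFS order: [4, 0, 1, 2, 3]


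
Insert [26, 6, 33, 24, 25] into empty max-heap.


Insert 26: [26]
Insert 6: [26, 6]
Insert 33: [33, 6, 26]
Insert 24: [33, 24, 26, 6]
Insert 25: [33, 25, 26, 6, 24]

Final heap: [33, 25, 26, 6, 24]


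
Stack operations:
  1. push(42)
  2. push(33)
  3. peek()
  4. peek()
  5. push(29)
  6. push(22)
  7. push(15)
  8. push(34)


push(42) -> [42]
push(33) -> [42, 33]
peek()->33
peek()->33
push(29) -> [42, 33, 29]
push(22) -> [42, 33, 29, 22]
push(15) -> [42, 33, 29, 22, 15]
push(34) -> [42, 33, 29, 22, 15, 34]

Final stack: [42, 33, 29, 22, 15, 34]


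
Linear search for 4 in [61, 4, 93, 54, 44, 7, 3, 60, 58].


i=0: 61!=4
i=1: 4==4 found!

Found at 1, 2 comps


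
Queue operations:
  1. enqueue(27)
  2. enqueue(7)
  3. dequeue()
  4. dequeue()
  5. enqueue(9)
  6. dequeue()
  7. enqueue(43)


enqueue(27) -> [27]
enqueue(7) -> [27, 7]
dequeue()->27, [7]
dequeue()->7, []
enqueue(9) -> [9]
dequeue()->9, []
enqueue(43) -> [43]

Final queue: [43]


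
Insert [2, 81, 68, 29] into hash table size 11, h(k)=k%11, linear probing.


Insert 2: h=2 -> slot 2
Insert 81: h=4 -> slot 4
Insert 68: h=2, 1 probes -> slot 3
Insert 29: h=7 -> slot 7

Table: [None, None, 2, 68, 81, None, None, 29, None, None, None]


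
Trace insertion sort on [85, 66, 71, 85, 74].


Initial: [85, 66, 71, 85, 74]
Insert 66: [66, 85, 71, 85, 74]
Insert 71: [66, 71, 85, 85, 74]
Insert 85: [66, 71, 85, 85, 74]
Insert 74: [66, 71, 74, 85, 85]

Sorted: [66, 71, 74, 85, 85]


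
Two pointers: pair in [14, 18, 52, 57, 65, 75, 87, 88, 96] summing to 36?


lo=0(14)+hi=8(96)=110
lo=0(14)+hi=7(88)=102
lo=0(14)+hi=6(87)=101
lo=0(14)+hi=5(75)=89
lo=0(14)+hi=4(65)=79
lo=0(14)+hi=3(57)=71
lo=0(14)+hi=2(52)=66
lo=0(14)+hi=1(18)=32

No pair found


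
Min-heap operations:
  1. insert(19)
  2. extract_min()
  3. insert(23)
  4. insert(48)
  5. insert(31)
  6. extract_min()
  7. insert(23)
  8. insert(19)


insert(19) -> [19]
extract_min()->19, []
insert(23) -> [23]
insert(48) -> [23, 48]
insert(31) -> [23, 48, 31]
extract_min()->23, [31, 48]
insert(23) -> [23, 48, 31]
insert(19) -> [19, 23, 31, 48]

Final heap: [19, 23, 31, 48]


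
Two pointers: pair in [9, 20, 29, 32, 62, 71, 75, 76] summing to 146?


lo=0(9)+hi=7(76)=85
lo=1(20)+hi=7(76)=96
lo=2(29)+hi=7(76)=105
lo=3(32)+hi=7(76)=108
lo=4(62)+hi=7(76)=138
lo=5(71)+hi=7(76)=147
lo=5(71)+hi=6(75)=146

Yes: 71+75=146


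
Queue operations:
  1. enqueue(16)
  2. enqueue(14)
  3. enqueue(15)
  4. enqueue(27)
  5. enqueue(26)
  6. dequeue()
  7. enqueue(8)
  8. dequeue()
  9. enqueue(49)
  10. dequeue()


enqueue(16) -> [16]
enqueue(14) -> [16, 14]
enqueue(15) -> [16, 14, 15]
enqueue(27) -> [16, 14, 15, 27]
enqueue(26) -> [16, 14, 15, 27, 26]
dequeue()->16, [14, 15, 27, 26]
enqueue(8) -> [14, 15, 27, 26, 8]
dequeue()->14, [15, 27, 26, 8]
enqueue(49) -> [15, 27, 26, 8, 49]
dequeue()->15, [27, 26, 8, 49]

Final queue: [27, 26, 8, 49]


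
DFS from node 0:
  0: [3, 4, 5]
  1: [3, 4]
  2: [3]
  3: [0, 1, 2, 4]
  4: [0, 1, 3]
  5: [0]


Visit 0, push [5, 4, 3]
Visit 3, push [4, 2, 1]
Visit 1, push [4]
Visit 4, push []
Visit 2, push []
Visit 5, push []

DFS order: [0, 3, 1, 4, 2, 5]


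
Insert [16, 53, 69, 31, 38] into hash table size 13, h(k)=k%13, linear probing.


Insert 16: h=3 -> slot 3
Insert 53: h=1 -> slot 1
Insert 69: h=4 -> slot 4
Insert 31: h=5 -> slot 5
Insert 38: h=12 -> slot 12

Table: [None, 53, None, 16, 69, 31, None, None, None, None, None, None, 38]


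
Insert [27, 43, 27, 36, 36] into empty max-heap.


Insert 27: [27]
Insert 43: [43, 27]
Insert 27: [43, 27, 27]
Insert 36: [43, 36, 27, 27]
Insert 36: [43, 36, 27, 27, 36]

Final heap: [43, 36, 27, 27, 36]


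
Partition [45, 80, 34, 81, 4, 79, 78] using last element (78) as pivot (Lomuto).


Pivot: 78
  45 <= 78: advance i (no swap)
  34 <= 78: swap -> [45, 34, 80, 81, 4, 79, 78]
  4 <= 78: swap -> [45, 34, 4, 81, 80, 79, 78]
Place pivot at 3: [45, 34, 4, 78, 80, 79, 81]

Partitioned: [45, 34, 4, 78, 80, 79, 81]


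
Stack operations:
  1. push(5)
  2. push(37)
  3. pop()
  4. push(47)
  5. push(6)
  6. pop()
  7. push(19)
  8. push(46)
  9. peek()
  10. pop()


push(5) -> [5]
push(37) -> [5, 37]
pop()->37, [5]
push(47) -> [5, 47]
push(6) -> [5, 47, 6]
pop()->6, [5, 47]
push(19) -> [5, 47, 19]
push(46) -> [5, 47, 19, 46]
peek()->46
pop()->46, [5, 47, 19]

Final stack: [5, 47, 19]


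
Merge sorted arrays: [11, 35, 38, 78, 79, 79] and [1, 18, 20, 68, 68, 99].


Take 1 from B
Take 11 from A
Take 18 from B
Take 20 from B
Take 35 from A
Take 38 from A
Take 68 from B
Take 68 from B
Take 78 from A
Take 79 from A
Take 79 from A

Merged: [1, 11, 18, 20, 35, 38, 68, 68, 78, 79, 79, 99]


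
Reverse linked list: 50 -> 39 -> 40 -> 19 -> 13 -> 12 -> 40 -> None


Step 1: curr=50, set curr.next=prev(None) | reversed so far: 50
Step 2: curr=39, set curr.next=prev(50) | reversed so far: 39 -> 50
Step 3: curr=40, set curr.next=prev(39) | reversed so far: 40 -> 39 -> 50
Step 4: curr=19, set curr.next=prev(40) | reversed so far: 19 -> 40 -> 39 -> 50
Step 5: curr=13, set curr.next=prev(19) | reversed so far: 13 -> 19 -> 40 -> 39 -> 50
Step 6: curr=12, set curr.next=prev(13) | reversed so far: 12 -> 13 -> 19 -> 40 -> 39 -> 50
Step 7: curr=40, set curr.next=prev(12) | reversed so far: 40 -> 12 -> 13 -> 19 -> 40 -> 39 -> 50

40 -> 12 -> 13 -> 19 -> 40 -> 39 -> 50 -> None


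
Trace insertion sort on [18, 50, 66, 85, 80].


Initial: [18, 50, 66, 85, 80]
Insert 50: [18, 50, 66, 85, 80]
Insert 66: [18, 50, 66, 85, 80]
Insert 85: [18, 50, 66, 85, 80]
Insert 80: [18, 50, 66, 80, 85]

Sorted: [18, 50, 66, 80, 85]


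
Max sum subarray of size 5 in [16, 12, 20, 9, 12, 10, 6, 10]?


[0:5]: 69
[1:6]: 63
[2:7]: 57
[3:8]: 47

Max: 69 at [0:5]


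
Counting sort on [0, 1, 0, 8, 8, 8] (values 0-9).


Input: [0, 1, 0, 8, 8, 8]
Counts: [2, 1, 0, 0, 0, 0, 0, 0, 3, 0]

Sorted: [0, 0, 1, 8, 8, 8]


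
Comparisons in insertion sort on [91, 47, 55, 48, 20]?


Algorithm: insertion sort
Input: [91, 47, 55, 48, 20]
Sorted: [20, 47, 48, 55, 91]

10


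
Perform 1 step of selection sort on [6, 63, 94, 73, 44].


Initial: [6, 63, 94, 73, 44]
Step 1: min=6 at 0
  Swap: [6, 63, 94, 73, 44]

After 1 step: [6, 63, 94, 73, 44]


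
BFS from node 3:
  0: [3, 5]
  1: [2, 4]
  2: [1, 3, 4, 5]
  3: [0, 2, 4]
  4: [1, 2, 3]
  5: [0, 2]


Visit 3, enqueue [0, 2, 4]
Visit 0, enqueue [5]
Visit 2, enqueue [1]
Visit 4, enqueue []
Visit 5, enqueue []
Visit 1, enqueue []

BFS order: [3, 0, 2, 4, 5, 1]


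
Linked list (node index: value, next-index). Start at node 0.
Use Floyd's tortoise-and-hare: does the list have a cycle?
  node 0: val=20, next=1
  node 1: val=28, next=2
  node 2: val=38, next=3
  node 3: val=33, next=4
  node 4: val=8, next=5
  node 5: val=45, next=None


Floyd's tortoise (slow, +1) and hare (fast, +2):
  init: slow=0, fast=0
  step 1: slow=1, fast=2
  step 2: slow=2, fast=4
  step 3: fast 4->5->None, no cycle

Cycle: no


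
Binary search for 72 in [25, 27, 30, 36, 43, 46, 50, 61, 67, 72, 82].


Step 1: lo=0, hi=10, mid=5, val=46
Step 2: lo=6, hi=10, mid=8, val=67
Step 3: lo=9, hi=10, mid=9, val=72

Found at index 9


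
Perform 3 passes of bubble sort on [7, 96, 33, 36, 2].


Initial: [7, 96, 33, 36, 2]
Pass 1: [7, 33, 36, 2, 96] (3 swaps)
Pass 2: [7, 33, 2, 36, 96] (1 swaps)
Pass 3: [7, 2, 33, 36, 96] (1 swaps)

After 3 passes: [7, 2, 33, 36, 96]


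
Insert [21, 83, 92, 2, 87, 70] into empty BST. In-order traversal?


Insert 21: root
Insert 83: R from 21
Insert 92: R from 21 -> R from 83
Insert 2: L from 21
Insert 87: R from 21 -> R from 83 -> L from 92
Insert 70: R from 21 -> L from 83

In-order: [2, 21, 70, 83, 87, 92]


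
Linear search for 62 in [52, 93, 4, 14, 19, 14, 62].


i=0: 52!=62
i=1: 93!=62
i=2: 4!=62
i=3: 14!=62
i=4: 19!=62
i=5: 14!=62
i=6: 62==62 found!

Found at 6, 7 comps


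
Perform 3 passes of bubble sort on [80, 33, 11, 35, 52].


Initial: [80, 33, 11, 35, 52]
Pass 1: [33, 11, 35, 52, 80] (4 swaps)
Pass 2: [11, 33, 35, 52, 80] (1 swaps)
Pass 3: [11, 33, 35, 52, 80] (0 swaps)

After 3 passes: [11, 33, 35, 52, 80]


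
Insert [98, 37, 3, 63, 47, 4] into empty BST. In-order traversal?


Insert 98: root
Insert 37: L from 98
Insert 3: L from 98 -> L from 37
Insert 63: L from 98 -> R from 37
Insert 47: L from 98 -> R from 37 -> L from 63
Insert 4: L from 98 -> L from 37 -> R from 3

In-order: [3, 4, 37, 47, 63, 98]


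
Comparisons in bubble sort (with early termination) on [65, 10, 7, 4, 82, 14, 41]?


Algorithm: bubble sort (with early termination)
Input: [65, 10, 7, 4, 82, 14, 41]
Sorted: [4, 7, 10, 14, 41, 65, 82]

18


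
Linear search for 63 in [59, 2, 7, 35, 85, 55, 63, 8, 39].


i=0: 59!=63
i=1: 2!=63
i=2: 7!=63
i=3: 35!=63
i=4: 85!=63
i=5: 55!=63
i=6: 63==63 found!

Found at 6, 7 comps


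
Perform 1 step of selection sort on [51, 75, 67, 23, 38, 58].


Initial: [51, 75, 67, 23, 38, 58]
Step 1: min=23 at 3
  Swap: [23, 75, 67, 51, 38, 58]

After 1 step: [23, 75, 67, 51, 38, 58]


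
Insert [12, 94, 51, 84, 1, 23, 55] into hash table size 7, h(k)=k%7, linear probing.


Insert 12: h=5 -> slot 5
Insert 94: h=3 -> slot 3
Insert 51: h=2 -> slot 2
Insert 84: h=0 -> slot 0
Insert 1: h=1 -> slot 1
Insert 23: h=2, 2 probes -> slot 4
Insert 55: h=6 -> slot 6

Table: [84, 1, 51, 94, 23, 12, 55]


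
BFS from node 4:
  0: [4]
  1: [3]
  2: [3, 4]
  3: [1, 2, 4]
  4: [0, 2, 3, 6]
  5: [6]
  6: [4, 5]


Visit 4, enqueue [0, 2, 3, 6]
Visit 0, enqueue []
Visit 2, enqueue []
Visit 3, enqueue [1]
Visit 6, enqueue [5]
Visit 1, enqueue []
Visit 5, enqueue []

BFS order: [4, 0, 2, 3, 6, 1, 5]


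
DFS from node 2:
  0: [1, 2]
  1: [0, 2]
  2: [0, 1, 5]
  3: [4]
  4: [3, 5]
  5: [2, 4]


Visit 2, push [5, 1, 0]
Visit 0, push [1]
Visit 1, push []
Visit 5, push [4]
Visit 4, push [3]
Visit 3, push []

DFS order: [2, 0, 1, 5, 4, 3]


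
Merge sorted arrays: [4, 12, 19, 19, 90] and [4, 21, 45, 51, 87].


Take 4 from A
Take 4 from B
Take 12 from A
Take 19 from A
Take 19 from A
Take 21 from B
Take 45 from B
Take 51 from B
Take 87 from B

Merged: [4, 4, 12, 19, 19, 21, 45, 51, 87, 90]


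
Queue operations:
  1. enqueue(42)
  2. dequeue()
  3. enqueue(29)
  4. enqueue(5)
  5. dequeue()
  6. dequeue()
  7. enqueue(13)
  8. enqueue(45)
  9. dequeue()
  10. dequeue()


enqueue(42) -> [42]
dequeue()->42, []
enqueue(29) -> [29]
enqueue(5) -> [29, 5]
dequeue()->29, [5]
dequeue()->5, []
enqueue(13) -> [13]
enqueue(45) -> [13, 45]
dequeue()->13, [45]
dequeue()->45, []

Final queue: []


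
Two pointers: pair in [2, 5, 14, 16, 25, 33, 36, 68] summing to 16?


lo=0(2)+hi=7(68)=70
lo=0(2)+hi=6(36)=38
lo=0(2)+hi=5(33)=35
lo=0(2)+hi=4(25)=27
lo=0(2)+hi=3(16)=18
lo=0(2)+hi=2(14)=16

Yes: 2+14=16


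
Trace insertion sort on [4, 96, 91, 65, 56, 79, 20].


Initial: [4, 96, 91, 65, 56, 79, 20]
Insert 96: [4, 96, 91, 65, 56, 79, 20]
Insert 91: [4, 91, 96, 65, 56, 79, 20]
Insert 65: [4, 65, 91, 96, 56, 79, 20]
Insert 56: [4, 56, 65, 91, 96, 79, 20]
Insert 79: [4, 56, 65, 79, 91, 96, 20]
Insert 20: [4, 20, 56, 65, 79, 91, 96]

Sorted: [4, 20, 56, 65, 79, 91, 96]


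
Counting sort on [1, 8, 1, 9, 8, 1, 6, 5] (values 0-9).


Input: [1, 8, 1, 9, 8, 1, 6, 5]
Counts: [0, 3, 0, 0, 0, 1, 1, 0, 2, 1]

Sorted: [1, 1, 1, 5, 6, 8, 8, 9]


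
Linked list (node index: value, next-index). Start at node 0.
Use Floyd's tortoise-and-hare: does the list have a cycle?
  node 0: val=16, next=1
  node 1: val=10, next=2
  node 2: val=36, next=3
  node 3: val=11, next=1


Floyd's tortoise (slow, +1) and hare (fast, +2):
  init: slow=0, fast=0
  step 1: slow=1, fast=2
  step 2: slow=2, fast=1
  step 3: slow=3, fast=3
  slow == fast at node 3: cycle detected

Cycle: yes


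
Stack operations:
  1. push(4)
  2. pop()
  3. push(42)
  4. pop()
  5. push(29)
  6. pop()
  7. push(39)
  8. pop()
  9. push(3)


push(4) -> [4]
pop()->4, []
push(42) -> [42]
pop()->42, []
push(29) -> [29]
pop()->29, []
push(39) -> [39]
pop()->39, []
push(3) -> [3]

Final stack: [3]


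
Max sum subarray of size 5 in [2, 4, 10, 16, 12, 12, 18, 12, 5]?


[0:5]: 44
[1:6]: 54
[2:7]: 68
[3:8]: 70
[4:9]: 59

Max: 70 at [3:8]


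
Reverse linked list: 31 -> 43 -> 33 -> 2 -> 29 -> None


Step 1: curr=31, set curr.next=prev(None) | reversed so far: 31
Step 2: curr=43, set curr.next=prev(31) | reversed so far: 43 -> 31
Step 3: curr=33, set curr.next=prev(43) | reversed so far: 33 -> 43 -> 31
Step 4: curr=2, set curr.next=prev(33) | reversed so far: 2 -> 33 -> 43 -> 31
Step 5: curr=29, set curr.next=prev(2) | reversed so far: 29 -> 2 -> 33 -> 43 -> 31

29 -> 2 -> 33 -> 43 -> 31 -> None


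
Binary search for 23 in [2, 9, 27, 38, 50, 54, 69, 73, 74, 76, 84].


Step 1: lo=0, hi=10, mid=5, val=54
Step 2: lo=0, hi=4, mid=2, val=27
Step 3: lo=0, hi=1, mid=0, val=2
Step 4: lo=1, hi=1, mid=1, val=9

Not found


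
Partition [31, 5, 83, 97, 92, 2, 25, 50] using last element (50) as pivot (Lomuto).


Pivot: 50
  31 <= 50: advance i (no swap)
  5 <= 50: advance i (no swap)
  2 <= 50: swap -> [31, 5, 2, 97, 92, 83, 25, 50]
  25 <= 50: swap -> [31, 5, 2, 25, 92, 83, 97, 50]
Place pivot at 4: [31, 5, 2, 25, 50, 83, 97, 92]

Partitioned: [31, 5, 2, 25, 50, 83, 97, 92]


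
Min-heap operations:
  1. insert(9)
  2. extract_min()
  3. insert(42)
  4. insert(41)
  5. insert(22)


insert(9) -> [9]
extract_min()->9, []
insert(42) -> [42]
insert(41) -> [41, 42]
insert(22) -> [22, 42, 41]

Final heap: [22, 42, 41]


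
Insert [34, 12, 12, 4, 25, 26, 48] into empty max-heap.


Insert 34: [34]
Insert 12: [34, 12]
Insert 12: [34, 12, 12]
Insert 4: [34, 12, 12, 4]
Insert 25: [34, 25, 12, 4, 12]
Insert 26: [34, 25, 26, 4, 12, 12]
Insert 48: [48, 25, 34, 4, 12, 12, 26]

Final heap: [48, 25, 34, 4, 12, 12, 26]


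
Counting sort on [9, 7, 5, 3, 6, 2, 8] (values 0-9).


Input: [9, 7, 5, 3, 6, 2, 8]
Counts: [0, 0, 1, 1, 0, 1, 1, 1, 1, 1]

Sorted: [2, 3, 5, 6, 7, 8, 9]


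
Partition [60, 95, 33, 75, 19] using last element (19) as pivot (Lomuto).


Pivot: 19
Place pivot at 0: [19, 95, 33, 75, 60]

Partitioned: [19, 95, 33, 75, 60]
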